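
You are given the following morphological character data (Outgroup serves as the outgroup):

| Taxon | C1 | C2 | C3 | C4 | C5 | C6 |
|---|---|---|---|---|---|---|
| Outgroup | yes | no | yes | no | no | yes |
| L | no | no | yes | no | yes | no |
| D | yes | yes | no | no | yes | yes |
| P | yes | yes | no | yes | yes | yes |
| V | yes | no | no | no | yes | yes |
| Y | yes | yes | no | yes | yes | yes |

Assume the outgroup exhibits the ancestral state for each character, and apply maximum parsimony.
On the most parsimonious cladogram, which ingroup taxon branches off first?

L

Character polarity is set by the outgroup: the derived state is whichever differs from the outgroup's state, so for C1, C3, C6 the derived state is 'no', and for the remaining characters it is 'yes'.
C1 (derived state 'no') is unique to L (autapomorphy; uninformative for grouping).
Only D, P, and Y show the derived state 'yes' for C2, supporting them as a clade.
C3: derived state 'no' in D, P, V, and Y only — synapomorphy for {D, P, V, Y}.
Only P and Y show the derived state 'yes' for C4, supporting them as a clade.
All ingroup taxa share the derived state 'yes' for C5; it defines the ingroup but does not resolve relationships within it.
C6: derived state 'no' in L only — an autapomorphy, so it tells us nothing about relationships among taxa.
Most parsimonious ingroup topology: (L,((D,(P,Y)),V)).
L is sister to the clade containing all other ingroup taxa, so it is the earliest-diverging (most basal) ingroup lineage.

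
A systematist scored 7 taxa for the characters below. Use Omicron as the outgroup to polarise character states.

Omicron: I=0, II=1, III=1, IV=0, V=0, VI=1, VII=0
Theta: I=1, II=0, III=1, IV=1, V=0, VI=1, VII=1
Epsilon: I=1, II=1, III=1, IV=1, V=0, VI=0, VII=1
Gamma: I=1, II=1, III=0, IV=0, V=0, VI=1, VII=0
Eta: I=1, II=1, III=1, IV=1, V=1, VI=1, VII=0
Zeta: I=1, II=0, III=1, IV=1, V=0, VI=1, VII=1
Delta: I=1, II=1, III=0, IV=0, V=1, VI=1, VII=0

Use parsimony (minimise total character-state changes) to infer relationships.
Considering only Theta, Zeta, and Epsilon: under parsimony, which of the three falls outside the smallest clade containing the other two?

Epsilon

Character polarity is set by the outgroup: the derived state is whichever differs from the outgroup's state, so for II, III, VI the derived state is '0', and for the remaining characters it is '1'.
I (derived state '1') is shared by all ingroup taxa — unites the whole ingroup.
Only Theta and Zeta show the derived state '0' for II, supporting them as a clade.
III: derived state '0' in Delta and Gamma only — synapomorphy for {Delta, Gamma}.
Only Epsilon, Eta, Theta, and Zeta show the derived state '1' for IV, supporting them as a clade.
V groups Delta and Eta, which is incompatible with the clades supported by the remaining characters; treating it as convergent (homoplasy) costs fewer steps than any alternative tree.
VI (derived state '0') is unique to Epsilon (autapomorphy; uninformative for grouping).
Only Epsilon, Theta, and Zeta show the derived state '1' for VII, supporting them as a clade.
Most parsimonious ingroup topology: ((((Theta,Zeta),Epsilon),Eta),(Gamma,Delta)).
Zeta and Theta share a more recent common ancestor with each other than either does with Epsilon, so Epsilon is the least closely related of the three.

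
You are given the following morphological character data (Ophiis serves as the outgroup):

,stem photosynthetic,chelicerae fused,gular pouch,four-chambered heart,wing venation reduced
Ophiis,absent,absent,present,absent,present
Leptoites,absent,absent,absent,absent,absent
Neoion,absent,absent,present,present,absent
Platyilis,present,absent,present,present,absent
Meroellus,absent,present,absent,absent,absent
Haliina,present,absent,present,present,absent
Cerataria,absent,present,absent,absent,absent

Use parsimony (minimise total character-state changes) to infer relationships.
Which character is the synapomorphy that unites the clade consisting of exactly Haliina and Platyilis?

Character polarity is set by the outgroup: the derived state is whichever differs from the outgroup's state, so for gular pouch, wing venation reduced the derived state is 'absent', and for the remaining characters it is 'present'.
stem photosynthetic (derived state 'present') is shared by Haliina and Platyilis — a synapomorphy uniting that clade.
Only Cerataria and Meroellus show the derived state 'present' for chelicerae fused, supporting them as a clade.
Only Cerataria, Leptoites, and Meroellus show the derived state 'absent' for gular pouch, supporting them as a clade.
four-chambered heart (derived state 'present') is shared by Haliina, Neoion, and Platyilis — a synapomorphy uniting that clade.
All ingroup taxa share the derived state 'absent' for wing venation reduced; it defines the ingroup but does not resolve relationships within it.
Most parsimonious ingroup topology: ((Leptoites,(Meroellus,Cerataria)),(Neoion,(Platyilis,Haliina))).
The clade {Haliina, Platyilis} is supported by stem photosynthetic: its derived state 'present' occurs in exactly those taxa and in no other taxon (including the outgroup).

stem photosynthetic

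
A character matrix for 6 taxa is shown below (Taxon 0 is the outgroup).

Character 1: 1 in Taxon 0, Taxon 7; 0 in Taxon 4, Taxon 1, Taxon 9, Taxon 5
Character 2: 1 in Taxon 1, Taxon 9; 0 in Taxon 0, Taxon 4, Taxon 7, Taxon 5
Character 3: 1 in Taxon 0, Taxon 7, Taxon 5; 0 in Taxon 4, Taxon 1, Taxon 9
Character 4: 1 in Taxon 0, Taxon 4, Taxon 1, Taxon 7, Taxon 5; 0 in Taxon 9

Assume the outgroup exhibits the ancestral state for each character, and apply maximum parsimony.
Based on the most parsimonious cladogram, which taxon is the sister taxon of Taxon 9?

Taxon 1

Character polarity is set by the outgroup: the derived state is whichever differs from the outgroup's state, so for Character 1, Character 3, Character 4 the derived state is '0', and for the remaining characters it is '1'.
Only Taxon 1, Taxon 4, Taxon 5, and Taxon 9 show the derived state '0' for Character 1, supporting them as a clade.
Character 2 (derived state '1') is shared by Taxon 1 and Taxon 9 — a synapomorphy uniting that clade.
Character 3 (derived state '0') is shared by Taxon 1, Taxon 4, and Taxon 9 — a synapomorphy uniting that clade.
Character 4: derived state '0' in Taxon 9 only — an autapomorphy, so it tells us nothing about relationships among taxa.
Most parsimonious ingroup topology: (((Taxon 4,(Taxon 1,Taxon 9)),Taxon 5),Taxon 7).
Taxon 9 and Taxon 1 form a cherry on this tree, so they are sister taxa.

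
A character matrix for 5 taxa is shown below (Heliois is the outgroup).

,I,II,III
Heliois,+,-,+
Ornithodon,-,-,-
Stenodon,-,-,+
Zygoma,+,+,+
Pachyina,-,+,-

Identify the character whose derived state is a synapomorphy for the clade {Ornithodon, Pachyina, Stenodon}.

I

Character polarity is set by the outgroup: the derived state is whichever differs from the outgroup's state, so for I, III the derived state is '-', and for the remaining characters it is '+'.
I (derived state '-') is shared by Ornithodon, Pachyina, and Stenodon — a synapomorphy uniting that clade.
II (state '+') occurs in Pachyina and Zygoma but conflicts with the nesting implied by the other characters — most parsimoniously interpreted as homoplasy.
Only Ornithodon and Pachyina show the derived state '-' for III, supporting them as a clade.
Most parsimonious ingroup topology: (((Ornithodon,Pachyina),Stenodon),Zygoma).
The clade {Ornithodon, Pachyina, Stenodon} is supported by I: its derived state '-' occurs in exactly those taxa and in no other taxon (including the outgroup).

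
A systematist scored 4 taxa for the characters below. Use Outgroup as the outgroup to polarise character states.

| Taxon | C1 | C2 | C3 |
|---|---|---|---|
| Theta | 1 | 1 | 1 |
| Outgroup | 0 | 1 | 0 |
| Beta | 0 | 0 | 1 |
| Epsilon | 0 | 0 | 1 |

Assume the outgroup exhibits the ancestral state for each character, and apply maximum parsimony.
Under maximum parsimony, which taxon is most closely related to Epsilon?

Character polarity is set by the outgroup: the derived state is whichever differs from the outgroup's state, so for C2 the derived state is '0', and for the remaining characters it is '1'.
C1: derived state '1' in Theta only — an autapomorphy, so it tells us nothing about relationships among taxa.
C2: derived state '0' in Beta and Epsilon only — synapomorphy for {Beta, Epsilon}.
C3 (derived state '1') is shared by all ingroup taxa — unites the whole ingroup.
Most parsimonious ingroup topology: (Theta,(Beta,Epsilon)).
Epsilon and Beta form a cherry on this tree, so they are sister taxa.

Beta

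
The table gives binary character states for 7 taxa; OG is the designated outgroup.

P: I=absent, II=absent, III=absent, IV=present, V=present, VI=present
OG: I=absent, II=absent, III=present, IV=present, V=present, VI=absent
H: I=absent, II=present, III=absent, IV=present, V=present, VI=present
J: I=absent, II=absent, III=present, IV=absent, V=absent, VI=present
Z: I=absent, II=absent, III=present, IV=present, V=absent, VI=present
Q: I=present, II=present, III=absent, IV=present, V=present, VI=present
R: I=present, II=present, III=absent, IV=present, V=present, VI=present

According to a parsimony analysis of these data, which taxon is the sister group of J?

Z

Character polarity is set by the outgroup: the derived state is whichever differs from the outgroup's state, so for III, IV, V the derived state is 'absent', and for the remaining characters it is 'present'.
I: derived state 'present' in Q and R only — synapomorphy for {Q, R}.
Only H, Q, and R show the derived state 'present' for II, supporting them as a clade.
III: derived state 'absent' in H, P, Q, and R only — synapomorphy for {H, P, Q, R}.
IV: derived state 'absent' in J only — an autapomorphy, so it tells us nothing about relationships among taxa.
V (derived state 'absent') is shared by J and Z — a synapomorphy uniting that clade.
VI (derived state 'present') is shared by all ingroup taxa — unites the whole ingroup.
Most parsimonious ingroup topology: ((((Q,R),H),P),(J,Z)).
J and Z form a cherry on this tree, so they are sister taxa.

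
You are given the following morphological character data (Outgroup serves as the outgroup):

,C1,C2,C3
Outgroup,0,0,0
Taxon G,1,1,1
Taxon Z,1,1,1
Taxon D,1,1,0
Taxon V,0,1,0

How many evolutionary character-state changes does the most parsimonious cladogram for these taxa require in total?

The outgroup has state '0' for every character, so '1' is the derived state throughout.
C1: derived state '1' in Taxon D, Taxon G, and Taxon Z only — synapomorphy for {Taxon D, Taxon G, Taxon Z}.
All ingroup taxa share the derived state '1' for C2; it defines the ingroup but does not resolve relationships within it.
C3: derived state '1' in Taxon G and Taxon Z only — synapomorphy for {Taxon G, Taxon Z}.
Most parsimonious ingroup topology: (((Taxon G,Taxon Z),Taxon D),Taxon V).
Changes per character on this tree: C1: 1; C2: 1; C3: 1.
Total = 3.

3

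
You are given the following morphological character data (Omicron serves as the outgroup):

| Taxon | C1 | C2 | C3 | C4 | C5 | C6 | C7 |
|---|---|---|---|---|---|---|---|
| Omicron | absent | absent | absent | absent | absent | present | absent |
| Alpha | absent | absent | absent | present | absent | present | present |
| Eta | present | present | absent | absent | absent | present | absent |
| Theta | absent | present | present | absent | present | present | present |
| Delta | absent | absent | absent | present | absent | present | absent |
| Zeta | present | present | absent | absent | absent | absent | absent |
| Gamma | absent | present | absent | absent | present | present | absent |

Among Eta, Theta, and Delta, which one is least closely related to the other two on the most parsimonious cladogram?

Delta

Character polarity is set by the outgroup: the derived state is whichever differs from the outgroup's state, so for C6 the derived state is 'absent', and for the remaining characters it is 'present'.
C1 (derived state 'present') is shared by Eta and Zeta — a synapomorphy uniting that clade.
C2: derived state 'present' in Eta, Gamma, Theta, and Zeta only — synapomorphy for {Eta, Gamma, Theta, Zeta}.
C3 (derived state 'present') is unique to Theta (autapomorphy; uninformative for grouping).
C4: derived state 'present' in Alpha and Delta only — synapomorphy for {Alpha, Delta}.
C5: derived state 'present' in Gamma and Theta only — synapomorphy for {Gamma, Theta}.
C6: derived state 'absent' in Zeta only — an autapomorphy, so it tells us nothing about relationships among taxa.
C7 (state 'present') occurs in Alpha and Theta but conflicts with the nesting implied by the other characters — most parsimoniously interpreted as homoplasy.
Most parsimonious ingroup topology: ((Alpha,Delta),((Eta,Zeta),(Theta,Gamma))).
Theta and Eta share a more recent common ancestor with each other than either does with Delta, so Delta is the least closely related of the three.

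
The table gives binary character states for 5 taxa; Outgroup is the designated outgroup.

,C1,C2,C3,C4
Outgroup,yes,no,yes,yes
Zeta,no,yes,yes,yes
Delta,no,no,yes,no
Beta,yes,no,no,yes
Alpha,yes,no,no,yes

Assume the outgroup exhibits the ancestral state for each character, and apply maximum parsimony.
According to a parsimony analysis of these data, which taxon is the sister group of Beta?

Character polarity is set by the outgroup: the derived state is whichever differs from the outgroup's state, so for C1, C3, C4 the derived state is 'no', and for the remaining characters it is 'yes'.
Only Delta and Zeta show the derived state 'no' for C1, supporting them as a clade.
C2 (derived state 'yes') is unique to Zeta (autapomorphy; uninformative for grouping).
Only Alpha and Beta show the derived state 'no' for C3, supporting them as a clade.
C4: derived state 'no' in Delta only — an autapomorphy, so it tells us nothing about relationships among taxa.
Most parsimonious ingroup topology: ((Zeta,Delta),(Beta,Alpha)).
Beta and Alpha form a cherry on this tree, so they are sister taxa.

Alpha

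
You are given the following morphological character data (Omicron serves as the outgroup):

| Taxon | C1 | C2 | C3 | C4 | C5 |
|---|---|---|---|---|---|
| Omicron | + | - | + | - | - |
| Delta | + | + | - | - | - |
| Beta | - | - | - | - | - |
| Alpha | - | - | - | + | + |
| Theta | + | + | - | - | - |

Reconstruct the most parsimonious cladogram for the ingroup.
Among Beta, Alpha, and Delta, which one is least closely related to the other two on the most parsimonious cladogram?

Delta

Character polarity is set by the outgroup: the derived state is whichever differs from the outgroup's state, so for C1, C3 the derived state is '-', and for the remaining characters it is '+'.
C1: derived state '-' in Alpha and Beta only — synapomorphy for {Alpha, Beta}.
Only Delta and Theta show the derived state '+' for C2, supporting them as a clade.
C3 (derived state '-') is shared by all ingroup taxa — unites the whole ingroup.
C4: derived state '+' in Alpha only — an autapomorphy, so it tells us nothing about relationships among taxa.
C5 (derived state '+') is unique to Alpha (autapomorphy; uninformative for grouping).
Most parsimonious ingroup topology: ((Delta,Theta),(Beta,Alpha)).
Alpha and Beta share a more recent common ancestor with each other than either does with Delta, so Delta is the least closely related of the three.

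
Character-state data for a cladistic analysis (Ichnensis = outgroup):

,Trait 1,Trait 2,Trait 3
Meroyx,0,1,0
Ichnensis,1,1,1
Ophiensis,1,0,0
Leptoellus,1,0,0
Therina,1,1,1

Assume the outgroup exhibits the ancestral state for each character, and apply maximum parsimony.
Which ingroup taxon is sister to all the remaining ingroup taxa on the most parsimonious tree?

The outgroup has state '1' for every character, so '0' is the derived state throughout.
Trait 1 (derived state '0') is unique to Meroyx (autapomorphy; uninformative for grouping).
Trait 2: derived state '0' in Leptoellus and Ophiensis only — synapomorphy for {Leptoellus, Ophiensis}.
Trait 3 (derived state '0') is shared by Leptoellus, Meroyx, and Ophiensis — a synapomorphy uniting that clade.
Most parsimonious ingroup topology: (((Ophiensis,Leptoellus),Meroyx),Therina).
Therina is sister to the clade containing all other ingroup taxa, so it is the earliest-diverging (most basal) ingroup lineage.

Therina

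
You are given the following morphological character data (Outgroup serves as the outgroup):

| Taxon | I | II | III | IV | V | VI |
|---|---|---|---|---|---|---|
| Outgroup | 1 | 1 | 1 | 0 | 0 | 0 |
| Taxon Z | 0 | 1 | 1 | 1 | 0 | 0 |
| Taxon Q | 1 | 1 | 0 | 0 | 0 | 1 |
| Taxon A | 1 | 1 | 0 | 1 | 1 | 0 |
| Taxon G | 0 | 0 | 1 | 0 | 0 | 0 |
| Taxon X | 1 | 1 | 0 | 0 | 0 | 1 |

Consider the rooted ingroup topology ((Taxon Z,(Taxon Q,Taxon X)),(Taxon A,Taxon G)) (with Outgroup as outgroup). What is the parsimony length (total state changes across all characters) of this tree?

9

Map each character onto ((Taxon Z,(Taxon Q,Taxon X)),(Taxon A,Taxon G)) (rooted by Outgroup) and count the minimum state changes it requires (Fitch parsimony):
I: 2; II: 1; III: 2; IV: 2; V: 1; VI: 1.
Total tree length = 9.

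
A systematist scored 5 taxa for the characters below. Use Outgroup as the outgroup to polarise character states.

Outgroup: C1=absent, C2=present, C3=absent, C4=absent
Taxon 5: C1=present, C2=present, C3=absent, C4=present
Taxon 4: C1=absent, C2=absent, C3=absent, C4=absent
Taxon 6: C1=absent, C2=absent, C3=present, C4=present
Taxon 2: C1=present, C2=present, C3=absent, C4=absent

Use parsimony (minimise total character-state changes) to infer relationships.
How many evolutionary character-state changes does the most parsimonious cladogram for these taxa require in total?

5

Character polarity is set by the outgroup: the derived state is whichever differs from the outgroup's state, so for C2 the derived state is 'absent', and for the remaining characters it is 'present'.
C1 (derived state 'present') is shared by Taxon 2 and Taxon 5 — a synapomorphy uniting that clade.
C2 (derived state 'absent') is shared by Taxon 4 and Taxon 6 — a synapomorphy uniting that clade.
C3: derived state 'present' in Taxon 6 only — an autapomorphy, so it tells us nothing about relationships among taxa.
C4 groups Taxon 5 and Taxon 6, which is incompatible with the clades supported by the remaining characters; treating it as convergent (homoplasy) costs fewer steps than any alternative tree.
Most parsimonious ingroup topology: ((Taxon 5,Taxon 2),(Taxon 4,Taxon 6)).
Changes per character on this tree: C1: 1; C2: 1; C3: 1; C4: 2.
Total = 5.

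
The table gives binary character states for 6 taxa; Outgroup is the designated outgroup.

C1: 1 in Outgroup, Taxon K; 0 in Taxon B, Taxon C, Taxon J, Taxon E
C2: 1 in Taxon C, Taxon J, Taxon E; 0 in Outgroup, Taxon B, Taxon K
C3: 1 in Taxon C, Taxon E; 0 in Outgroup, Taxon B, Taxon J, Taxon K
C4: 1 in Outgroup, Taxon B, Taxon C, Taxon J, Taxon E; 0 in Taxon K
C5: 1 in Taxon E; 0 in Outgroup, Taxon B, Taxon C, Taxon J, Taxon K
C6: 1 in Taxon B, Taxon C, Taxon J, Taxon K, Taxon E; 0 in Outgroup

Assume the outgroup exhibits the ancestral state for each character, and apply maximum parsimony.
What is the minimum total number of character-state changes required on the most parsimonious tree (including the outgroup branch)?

Character polarity is set by the outgroup: the derived state is whichever differs from the outgroup's state, so for C1, C4 the derived state is '0', and for the remaining characters it is '1'.
Only Taxon B, Taxon C, Taxon E, and Taxon J show the derived state '0' for C1, supporting them as a clade.
C2 (derived state '1') is shared by Taxon C, Taxon E, and Taxon J — a synapomorphy uniting that clade.
C3 (derived state '1') is shared by Taxon C and Taxon E — a synapomorphy uniting that clade.
C4 (derived state '0') is unique to Taxon K (autapomorphy; uninformative for grouping).
C5: derived state '1' in Taxon E only — an autapomorphy, so it tells us nothing about relationships among taxa.
All ingroup taxa share the derived state '1' for C6; it defines the ingroup but does not resolve relationships within it.
Most parsimonious ingroup topology: ((Taxon B,((Taxon C,Taxon E),Taxon J)),Taxon K).
Changes per character on this tree: C1: 1; C2: 1; C3: 1; C4: 1; C5: 1; C6: 1.
Total = 6.

6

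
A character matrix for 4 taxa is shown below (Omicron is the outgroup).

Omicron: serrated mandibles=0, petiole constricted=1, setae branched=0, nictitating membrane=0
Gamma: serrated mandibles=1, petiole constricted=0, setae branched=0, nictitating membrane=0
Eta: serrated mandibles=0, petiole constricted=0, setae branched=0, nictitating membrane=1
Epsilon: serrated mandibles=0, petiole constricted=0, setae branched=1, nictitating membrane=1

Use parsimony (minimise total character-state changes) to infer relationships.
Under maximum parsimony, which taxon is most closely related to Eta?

Character polarity is set by the outgroup: the derived state is whichever differs from the outgroup's state, so for petiole constricted the derived state is '0', and for the remaining characters it is '1'.
serrated mandibles: derived state '1' in Gamma only — an autapomorphy, so it tells us nothing about relationships among taxa.
petiole constricted (derived state '0') is shared by all ingroup taxa — unites the whole ingroup.
setae branched (derived state '1') is unique to Epsilon (autapomorphy; uninformative for grouping).
nictitating membrane (derived state '1') is shared by Epsilon and Eta — a synapomorphy uniting that clade.
Most parsimonious ingroup topology: (Gamma,(Eta,Epsilon)).
Eta and Epsilon form a cherry on this tree, so they are sister taxa.

Epsilon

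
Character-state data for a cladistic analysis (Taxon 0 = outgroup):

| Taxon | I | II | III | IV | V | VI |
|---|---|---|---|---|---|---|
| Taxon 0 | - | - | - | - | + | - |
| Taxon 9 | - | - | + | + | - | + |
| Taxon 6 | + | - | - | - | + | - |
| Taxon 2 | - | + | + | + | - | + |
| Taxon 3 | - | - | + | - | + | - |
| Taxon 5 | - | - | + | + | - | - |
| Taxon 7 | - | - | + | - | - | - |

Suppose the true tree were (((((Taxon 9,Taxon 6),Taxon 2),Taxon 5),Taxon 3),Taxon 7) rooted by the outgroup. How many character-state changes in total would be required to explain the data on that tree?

Map each character onto (((((Taxon 9,Taxon 6),Taxon 2),Taxon 5),Taxon 3),Taxon 7) (rooted by Taxon 0) and count the minimum state changes it requires (Fitch parsimony):
I: 1; II: 1; III: 2; IV: 2; V: 3; VI: 2.
Total tree length = 11.

11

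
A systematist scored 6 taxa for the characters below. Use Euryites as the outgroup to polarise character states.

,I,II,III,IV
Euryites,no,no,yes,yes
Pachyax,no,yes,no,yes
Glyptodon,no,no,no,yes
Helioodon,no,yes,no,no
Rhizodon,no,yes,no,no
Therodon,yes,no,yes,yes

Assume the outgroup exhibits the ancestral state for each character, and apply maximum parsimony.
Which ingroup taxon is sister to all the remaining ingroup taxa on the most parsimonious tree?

Therodon

Character polarity is set by the outgroup: the derived state is whichever differs from the outgroup's state, so for III, IV the derived state is 'no', and for the remaining characters it is 'yes'.
I (derived state 'yes') is unique to Therodon (autapomorphy; uninformative for grouping).
II (derived state 'yes') is shared by Helioodon, Pachyax, and Rhizodon — a synapomorphy uniting that clade.
III: derived state 'no' in Glyptodon, Helioodon, Pachyax, and Rhizodon only — synapomorphy for {Glyptodon, Helioodon, Pachyax, Rhizodon}.
Only Helioodon and Rhizodon show the derived state 'no' for IV, supporting them as a clade.
Most parsimonious ingroup topology: (((Pachyax,(Helioodon,Rhizodon)),Glyptodon),Therodon).
Therodon is sister to the clade containing all other ingroup taxa, so it is the earliest-diverging (most basal) ingroup lineage.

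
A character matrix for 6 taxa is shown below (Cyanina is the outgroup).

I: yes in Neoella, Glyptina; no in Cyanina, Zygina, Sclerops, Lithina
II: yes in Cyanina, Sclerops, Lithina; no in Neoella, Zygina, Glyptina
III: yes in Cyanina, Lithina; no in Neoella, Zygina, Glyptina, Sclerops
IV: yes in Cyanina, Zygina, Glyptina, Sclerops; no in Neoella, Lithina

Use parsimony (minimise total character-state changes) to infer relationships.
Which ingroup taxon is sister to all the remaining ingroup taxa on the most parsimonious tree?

Character polarity is set by the outgroup: the derived state is whichever differs from the outgroup's state, so for II, III, IV the derived state is 'no', and for the remaining characters it is 'yes'.
Only Glyptina and Neoella show the derived state 'yes' for I, supporting them as a clade.
Only Glyptina, Neoella, and Zygina show the derived state 'no' for II, supporting them as a clade.
Only Glyptina, Neoella, Sclerops, and Zygina show the derived state 'no' for III, supporting them as a clade.
IV groups Lithina and Neoella, which is incompatible with the clades supported by the remaining characters; treating it as convergent (homoplasy) costs fewer steps than any alternative tree.
Most parsimonious ingroup topology: ((((Neoella,Glyptina),Zygina),Sclerops),Lithina).
Lithina is sister to the clade containing all other ingroup taxa, so it is the earliest-diverging (most basal) ingroup lineage.

Lithina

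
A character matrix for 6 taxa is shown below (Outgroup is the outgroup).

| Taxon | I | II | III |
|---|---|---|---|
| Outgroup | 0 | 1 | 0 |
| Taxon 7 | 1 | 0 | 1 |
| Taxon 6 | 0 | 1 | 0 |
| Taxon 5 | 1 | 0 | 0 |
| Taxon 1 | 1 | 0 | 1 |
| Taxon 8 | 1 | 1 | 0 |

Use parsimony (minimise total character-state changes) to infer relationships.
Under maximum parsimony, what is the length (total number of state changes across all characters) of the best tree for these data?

3

Character polarity is set by the outgroup: the derived state is whichever differs from the outgroup's state, so for II the derived state is '0', and for the remaining characters it is '1'.
I (derived state '1') is shared by Taxon 1, Taxon 5, Taxon 7, and Taxon 8 — a synapomorphy uniting that clade.
II: derived state '0' in Taxon 1, Taxon 5, and Taxon 7 only — synapomorphy for {Taxon 1, Taxon 5, Taxon 7}.
III: derived state '1' in Taxon 1 and Taxon 7 only — synapomorphy for {Taxon 1, Taxon 7}.
Most parsimonious ingroup topology: ((((Taxon 7,Taxon 1),Taxon 5),Taxon 8),Taxon 6).
Changes per character on this tree: I: 1; II: 1; III: 1.
Total = 3.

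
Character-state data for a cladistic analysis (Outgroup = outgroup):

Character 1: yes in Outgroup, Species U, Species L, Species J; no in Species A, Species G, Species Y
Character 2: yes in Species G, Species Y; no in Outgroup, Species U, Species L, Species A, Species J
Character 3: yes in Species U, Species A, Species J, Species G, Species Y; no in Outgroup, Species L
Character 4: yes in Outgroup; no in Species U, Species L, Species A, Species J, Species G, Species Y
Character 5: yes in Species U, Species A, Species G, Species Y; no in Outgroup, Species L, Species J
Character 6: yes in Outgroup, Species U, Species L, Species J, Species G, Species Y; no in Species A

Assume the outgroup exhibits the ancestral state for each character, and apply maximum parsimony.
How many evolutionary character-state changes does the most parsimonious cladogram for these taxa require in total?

Character polarity is set by the outgroup: the derived state is whichever differs from the outgroup's state, so for Character 1, Character 4, Character 6 the derived state is 'no', and for the remaining characters it is 'yes'.
Character 1 (derived state 'no') is shared by Species A, Species G, and Species Y — a synapomorphy uniting that clade.
Character 2 (derived state 'yes') is shared by Species G and Species Y — a synapomorphy uniting that clade.
Character 3: derived state 'yes' in Species A, Species G, Species J, Species U, and Species Y only — synapomorphy for {Species A, Species G, Species J, Species U, Species Y}.
Character 4 (derived state 'no') is shared by all ingroup taxa — unites the whole ingroup.
Only Species A, Species G, Species U, and Species Y show the derived state 'yes' for Character 5, supporting them as a clade.
Character 6: derived state 'no' in Species A only — an autapomorphy, so it tells us nothing about relationships among taxa.
Most parsimonious ingroup topology: (((Species U,(Species A,(Species G,Species Y))),Species J),Species L).
Changes per character on this tree: Character 1: 1; Character 2: 1; Character 3: 1; Character 4: 1; Character 5: 1; Character 6: 1.
Total = 6.

6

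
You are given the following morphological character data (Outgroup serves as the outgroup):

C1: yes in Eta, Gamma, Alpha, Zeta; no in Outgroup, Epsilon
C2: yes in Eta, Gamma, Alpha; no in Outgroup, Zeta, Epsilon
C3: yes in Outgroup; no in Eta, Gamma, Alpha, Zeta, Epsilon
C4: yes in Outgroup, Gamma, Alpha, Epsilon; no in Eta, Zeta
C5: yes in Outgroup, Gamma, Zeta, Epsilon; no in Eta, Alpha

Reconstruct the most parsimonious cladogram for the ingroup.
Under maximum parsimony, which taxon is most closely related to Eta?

Alpha

Character polarity is set by the outgroup: the derived state is whichever differs from the outgroup's state, so for C3, C4, C5 the derived state is 'no', and for the remaining characters it is 'yes'.
Only Alpha, Eta, Gamma, and Zeta show the derived state 'yes' for C1, supporting them as a clade.
C2 (derived state 'yes') is shared by Alpha, Eta, and Gamma — a synapomorphy uniting that clade.
C3 (derived state 'no') is shared by all ingroup taxa — unites the whole ingroup.
C4 (state 'no') occurs in Eta and Zeta but conflicts with the nesting implied by the other characters — most parsimoniously interpreted as homoplasy.
C5: derived state 'no' in Alpha and Eta only — synapomorphy for {Alpha, Eta}.
Most parsimonious ingroup topology: ((((Eta,Alpha),Gamma),Zeta),Epsilon).
Eta and Alpha form a cherry on this tree, so they are sister taxa.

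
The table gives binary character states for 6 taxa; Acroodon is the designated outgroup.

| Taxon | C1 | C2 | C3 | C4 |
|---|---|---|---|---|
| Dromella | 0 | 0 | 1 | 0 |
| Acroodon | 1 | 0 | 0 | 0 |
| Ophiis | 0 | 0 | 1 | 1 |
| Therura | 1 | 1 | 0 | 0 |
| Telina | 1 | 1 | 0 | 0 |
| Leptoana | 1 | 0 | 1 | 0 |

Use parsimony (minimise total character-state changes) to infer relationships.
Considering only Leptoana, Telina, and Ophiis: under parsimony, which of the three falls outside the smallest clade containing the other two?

Character polarity is set by the outgroup: the derived state is whichever differs from the outgroup's state, so for C1 the derived state is '0', and for the remaining characters it is '1'.
Only Dromella and Ophiis show the derived state '0' for C1, supporting them as a clade.
C2: derived state '1' in Telina and Therura only — synapomorphy for {Telina, Therura}.
C3 (derived state '1') is shared by Dromella, Leptoana, and Ophiis — a synapomorphy uniting that clade.
C4 (derived state '1') is unique to Ophiis (autapomorphy; uninformative for grouping).
Most parsimonious ingroup topology: ((Telina,Therura),((Ophiis,Dromella),Leptoana)).
Leptoana and Ophiis share a more recent common ancestor with each other than either does with Telina, so Telina is the least closely related of the three.

Telina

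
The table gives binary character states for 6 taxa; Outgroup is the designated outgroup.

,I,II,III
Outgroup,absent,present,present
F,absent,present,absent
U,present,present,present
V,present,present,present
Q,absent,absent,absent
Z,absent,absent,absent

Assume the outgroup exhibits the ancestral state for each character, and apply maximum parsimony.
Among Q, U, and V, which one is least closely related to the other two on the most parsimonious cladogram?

Q

Character polarity is set by the outgroup: the derived state is whichever differs from the outgroup's state, so for II, III the derived state is 'absent', and for the remaining characters it is 'present'.
I: derived state 'present' in U and V only — synapomorphy for {U, V}.
Only Q and Z show the derived state 'absent' for II, supporting them as a clade.
III (derived state 'absent') is shared by F, Q, and Z — a synapomorphy uniting that clade.
Most parsimonious ingroup topology: ((F,(Q,Z)),(U,V)).
V and U share a more recent common ancestor with each other than either does with Q, so Q is the least closely related of the three.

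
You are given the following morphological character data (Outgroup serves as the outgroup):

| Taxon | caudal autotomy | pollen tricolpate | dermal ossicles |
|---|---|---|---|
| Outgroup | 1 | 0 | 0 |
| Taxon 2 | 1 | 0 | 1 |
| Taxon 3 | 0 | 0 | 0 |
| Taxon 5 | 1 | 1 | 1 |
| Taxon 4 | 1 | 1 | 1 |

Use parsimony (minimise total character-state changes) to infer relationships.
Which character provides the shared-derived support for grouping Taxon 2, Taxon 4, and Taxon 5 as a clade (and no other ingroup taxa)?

dermal ossicles

Character polarity is set by the outgroup: the derived state is whichever differs from the outgroup's state, so for caudal autotomy the derived state is '0', and for the remaining characters it is '1'.
caudal autotomy (derived state '0') is unique to Taxon 3 (autapomorphy; uninformative for grouping).
Only Taxon 4 and Taxon 5 show the derived state '1' for pollen tricolpate, supporting them as a clade.
Only Taxon 2, Taxon 4, and Taxon 5 show the derived state '1' for dermal ossicles, supporting them as a clade.
Most parsimonious ingroup topology: ((Taxon 2,(Taxon 5,Taxon 4)),Taxon 3).
The clade {Taxon 2, Taxon 4, Taxon 5} is supported by dermal ossicles: its derived state '1' occurs in exactly those taxa and in no other taxon (including the outgroup).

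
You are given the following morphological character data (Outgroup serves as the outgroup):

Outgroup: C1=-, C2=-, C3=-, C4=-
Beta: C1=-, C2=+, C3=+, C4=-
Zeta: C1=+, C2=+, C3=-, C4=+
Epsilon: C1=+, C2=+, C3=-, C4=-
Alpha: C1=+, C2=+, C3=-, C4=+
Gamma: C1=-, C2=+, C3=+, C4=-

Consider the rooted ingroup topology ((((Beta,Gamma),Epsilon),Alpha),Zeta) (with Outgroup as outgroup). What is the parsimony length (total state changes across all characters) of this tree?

Map each character onto ((((Beta,Gamma),Epsilon),Alpha),Zeta) (rooted by Outgroup) and count the minimum state changes it requires (Fitch parsimony):
C1: 2; C2: 1; C3: 1; C4: 2.
Total tree length = 6.

6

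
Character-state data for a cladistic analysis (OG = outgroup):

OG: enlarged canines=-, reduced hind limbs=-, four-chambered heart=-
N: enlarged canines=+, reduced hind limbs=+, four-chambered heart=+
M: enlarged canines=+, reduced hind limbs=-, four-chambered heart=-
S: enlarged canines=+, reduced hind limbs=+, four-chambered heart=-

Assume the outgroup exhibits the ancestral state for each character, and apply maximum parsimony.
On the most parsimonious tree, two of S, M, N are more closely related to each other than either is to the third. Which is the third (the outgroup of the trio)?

The outgroup has state '-' for every character, so '+' is the derived state throughout.
All ingroup taxa share the derived state '+' for enlarged canines; it defines the ingroup but does not resolve relationships within it.
reduced hind limbs: derived state '+' in N and S only — synapomorphy for {N, S}.
four-chambered heart: derived state '+' in N only — an autapomorphy, so it tells us nothing about relationships among taxa.
Most parsimonious ingroup topology: ((N,S),M).
S and N share a more recent common ancestor with each other than either does with M, so M is the least closely related of the three.

M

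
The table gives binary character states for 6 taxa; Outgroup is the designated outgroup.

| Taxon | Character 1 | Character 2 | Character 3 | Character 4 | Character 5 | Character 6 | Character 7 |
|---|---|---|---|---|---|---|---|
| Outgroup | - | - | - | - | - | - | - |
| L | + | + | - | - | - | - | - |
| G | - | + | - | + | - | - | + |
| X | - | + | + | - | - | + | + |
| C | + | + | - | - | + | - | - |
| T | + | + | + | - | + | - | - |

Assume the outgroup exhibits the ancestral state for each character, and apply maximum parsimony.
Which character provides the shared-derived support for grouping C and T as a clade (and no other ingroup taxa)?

Character 5

The outgroup has state '-' for every character, so '+' is the derived state throughout.
Character 1: derived state '+' in C, L, and T only — synapomorphy for {C, L, T}.
All ingroup taxa share the derived state '+' for Character 2; it defines the ingroup but does not resolve relationships within it.
Character 3 groups T and X, which is incompatible with the clades supported by the remaining characters; treating it as convergent (homoplasy) costs fewer steps than any alternative tree.
Character 4 (derived state '+') is unique to G (autapomorphy; uninformative for grouping).
Character 5: derived state '+' in C and T only — synapomorphy for {C, T}.
Character 6 (derived state '+') is unique to X (autapomorphy; uninformative for grouping).
Character 7: derived state '+' in G and X only — synapomorphy for {G, X}.
Most parsimonious ingroup topology: ((L,(C,T)),(G,X)).
The clade {C, T} is supported by Character 5: its derived state '+' occurs in exactly those taxa and in no other taxon (including the outgroup).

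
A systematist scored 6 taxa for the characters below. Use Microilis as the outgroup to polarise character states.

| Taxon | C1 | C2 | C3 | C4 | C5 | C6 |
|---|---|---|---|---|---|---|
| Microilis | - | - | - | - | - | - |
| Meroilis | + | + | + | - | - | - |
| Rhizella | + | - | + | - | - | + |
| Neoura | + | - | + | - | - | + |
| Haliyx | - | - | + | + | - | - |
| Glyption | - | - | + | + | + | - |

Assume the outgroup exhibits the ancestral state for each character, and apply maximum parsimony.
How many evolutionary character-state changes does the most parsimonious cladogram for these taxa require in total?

6

The outgroup has state '-' for every character, so '+' is the derived state throughout.
Only Meroilis, Neoura, and Rhizella show the derived state '+' for C1, supporting them as a clade.
C2 (derived state '+') is unique to Meroilis (autapomorphy; uninformative for grouping).
All ingroup taxa share the derived state '+' for C3; it defines the ingroup but does not resolve relationships within it.
C4: derived state '+' in Glyption and Haliyx only — synapomorphy for {Glyption, Haliyx}.
C5: derived state '+' in Glyption only — an autapomorphy, so it tells us nothing about relationships among taxa.
C6: derived state '+' in Neoura and Rhizella only — synapomorphy for {Neoura, Rhizella}.
Most parsimonious ingroup topology: ((Meroilis,(Rhizella,Neoura)),(Haliyx,Glyption)).
Changes per character on this tree: C1: 1; C2: 1; C3: 1; C4: 1; C5: 1; C6: 1.
Total = 6.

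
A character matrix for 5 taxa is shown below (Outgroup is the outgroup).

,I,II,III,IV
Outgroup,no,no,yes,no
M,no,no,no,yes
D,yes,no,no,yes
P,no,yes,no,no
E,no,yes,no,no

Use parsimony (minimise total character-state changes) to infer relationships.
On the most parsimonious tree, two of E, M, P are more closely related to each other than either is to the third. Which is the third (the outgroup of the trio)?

Character polarity is set by the outgroup: the derived state is whichever differs from the outgroup's state, so for III the derived state is 'no', and for the remaining characters it is 'yes'.
I: derived state 'yes' in D only — an autapomorphy, so it tells us nothing about relationships among taxa.
Only E and P show the derived state 'yes' for II, supporting them as a clade.
All ingroup taxa share the derived state 'no' for III; it defines the ingroup but does not resolve relationships within it.
IV: derived state 'yes' in D and M only — synapomorphy for {D, M}.
Most parsimonious ingroup topology: ((M,D),(P,E)).
E and P share a more recent common ancestor with each other than either does with M, so M is the least closely related of the three.

M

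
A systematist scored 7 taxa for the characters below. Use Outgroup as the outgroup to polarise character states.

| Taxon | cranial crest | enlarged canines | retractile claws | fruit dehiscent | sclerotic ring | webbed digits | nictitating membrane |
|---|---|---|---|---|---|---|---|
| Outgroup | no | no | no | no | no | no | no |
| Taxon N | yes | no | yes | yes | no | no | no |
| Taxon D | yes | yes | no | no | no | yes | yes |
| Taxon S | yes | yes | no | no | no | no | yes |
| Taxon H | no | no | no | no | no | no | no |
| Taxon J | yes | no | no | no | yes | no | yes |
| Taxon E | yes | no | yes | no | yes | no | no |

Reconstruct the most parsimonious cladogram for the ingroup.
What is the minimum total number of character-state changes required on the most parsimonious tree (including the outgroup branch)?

The outgroup has state 'no' for every character, so 'yes' is the derived state throughout.
cranial crest: derived state 'yes' in Taxon D, Taxon E, Taxon J, Taxon N, and Taxon S only — synapomorphy for {Taxon D, Taxon E, Taxon J, Taxon N, Taxon S}.
enlarged canines (derived state 'yes') is shared by Taxon D and Taxon S — a synapomorphy uniting that clade.
retractile claws: derived state 'yes' in Taxon E and Taxon N only — synapomorphy for {Taxon E, Taxon N}.
fruit dehiscent: derived state 'yes' in Taxon N only — an autapomorphy, so it tells us nothing about relationships among taxa.
sclerotic ring groups Taxon E and Taxon J, which is incompatible with the clades supported by the remaining characters; treating it as convergent (homoplasy) costs fewer steps than any alternative tree.
webbed digits (derived state 'yes') is unique to Taxon D (autapomorphy; uninformative for grouping).
nictitating membrane (derived state 'yes') is shared by Taxon D, Taxon J, and Taxon S — a synapomorphy uniting that clade.
Most parsimonious ingroup topology: (((Taxon N,Taxon E),((Taxon D,Taxon S),Taxon J)),Taxon H).
Changes per character on this tree: cranial crest: 1; enlarged canines: 1; retractile claws: 1; fruit dehiscent: 1; sclerotic ring: 2; webbed digits: 1; nictitating membrane: 1.
Total = 8.

8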